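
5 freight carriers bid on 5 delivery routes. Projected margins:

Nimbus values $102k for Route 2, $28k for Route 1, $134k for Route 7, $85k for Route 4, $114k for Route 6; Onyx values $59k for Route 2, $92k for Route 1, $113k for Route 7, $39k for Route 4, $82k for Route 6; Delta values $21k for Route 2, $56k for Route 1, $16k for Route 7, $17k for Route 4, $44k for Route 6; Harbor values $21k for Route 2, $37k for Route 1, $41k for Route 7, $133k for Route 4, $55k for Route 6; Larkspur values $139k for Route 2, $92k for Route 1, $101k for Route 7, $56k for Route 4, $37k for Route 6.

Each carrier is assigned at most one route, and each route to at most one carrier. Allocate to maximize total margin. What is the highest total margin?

Maximum total: $555k

This is a one-to-one assignment (maximum-weight bipartite matching).
Optimal: Nimbus→Route 6 ($114k), Onyx→Route 7 ($113k), Delta→Route 1 ($56k), Harbor→Route 4 ($133k), Larkspur→Route 2 ($139k) — total 114+113+56+133+139 = $555k.
Column-greedy (each route in turn goes to its best remaining carrier) gives $542k, worse by 13.
Every other assignment is strictly worse.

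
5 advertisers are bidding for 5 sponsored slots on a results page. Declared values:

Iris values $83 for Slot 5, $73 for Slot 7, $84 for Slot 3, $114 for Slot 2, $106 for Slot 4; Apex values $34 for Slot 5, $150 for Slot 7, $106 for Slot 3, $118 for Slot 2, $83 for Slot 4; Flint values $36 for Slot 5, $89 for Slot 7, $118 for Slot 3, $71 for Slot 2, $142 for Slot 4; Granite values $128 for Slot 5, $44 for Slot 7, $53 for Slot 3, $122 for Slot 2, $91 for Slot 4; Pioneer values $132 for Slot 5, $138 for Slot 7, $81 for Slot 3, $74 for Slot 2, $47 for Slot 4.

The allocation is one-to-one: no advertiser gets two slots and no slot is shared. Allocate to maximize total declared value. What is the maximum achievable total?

Maximum total: $630

Optimal: Iris→Slot 3 ($84), Apex→Slot 7 ($150), Flint→Slot 4 ($142), Granite→Slot 2 ($122), Pioneer→Slot 5 ($132) — total 84+150+142+122+132 = $630.
Next-best assignment: Iris→Slot 2, Apex→Slot 3, Flint→Slot 4, Granite→Slot 5, Pioneer→Slot 7 = $628.
Swapping Iris↔Granite (Iris→Slot 2 $114, Granite→Slot 3 $53) loses 39.
Every other assignment is strictly worse.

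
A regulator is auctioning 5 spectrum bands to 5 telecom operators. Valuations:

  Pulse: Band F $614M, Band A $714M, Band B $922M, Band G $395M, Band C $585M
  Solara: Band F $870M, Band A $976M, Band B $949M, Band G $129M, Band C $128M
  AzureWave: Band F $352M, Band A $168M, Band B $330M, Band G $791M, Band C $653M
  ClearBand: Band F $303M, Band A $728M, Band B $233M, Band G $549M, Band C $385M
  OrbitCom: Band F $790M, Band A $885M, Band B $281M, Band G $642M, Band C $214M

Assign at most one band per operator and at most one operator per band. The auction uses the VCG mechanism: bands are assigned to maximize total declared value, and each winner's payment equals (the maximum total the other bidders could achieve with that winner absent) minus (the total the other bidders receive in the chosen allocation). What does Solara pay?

Solara pays $317M.

Efficient allocation: Pulse→Band B ($922M), Solara→Band A ($976M), AzureWave→Band C ($653M), ClearBand→Band G ($549M), OrbitCom→Band F ($790M); total welfare W = $3890M.
Solara receives Band A at value $976M, so the others get W − 976 = $2914M.
Without Solara: best allocation of the remaining 4 bidders over all 5 bands is Pulse→Band B ($922M), AzureWave→Band G ($791M), ClearBand→Band A ($728M), OrbitCom→Band F ($790M), total $3231M.
VCG payment = (others' best without Solara) − (others' welfare with Solara) = 3231 − 2914 = $317M.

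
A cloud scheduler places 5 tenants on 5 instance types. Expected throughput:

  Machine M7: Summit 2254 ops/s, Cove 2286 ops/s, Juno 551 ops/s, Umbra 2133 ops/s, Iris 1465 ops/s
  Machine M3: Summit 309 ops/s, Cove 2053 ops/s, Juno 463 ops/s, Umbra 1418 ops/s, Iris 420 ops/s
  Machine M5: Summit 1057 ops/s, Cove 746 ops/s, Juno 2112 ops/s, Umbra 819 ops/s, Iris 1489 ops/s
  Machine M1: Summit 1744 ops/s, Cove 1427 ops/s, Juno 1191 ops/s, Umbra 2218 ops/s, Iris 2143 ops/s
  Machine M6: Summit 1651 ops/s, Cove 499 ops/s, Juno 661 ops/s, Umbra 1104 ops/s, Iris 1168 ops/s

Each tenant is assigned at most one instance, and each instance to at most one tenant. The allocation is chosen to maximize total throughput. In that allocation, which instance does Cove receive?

Cove receives Machine M3.

Optimal: Summit→Machine M6 (1651 ops/s), Cove→Machine M3 (2053 ops/s), Juno→Machine M5 (2112 ops/s), Umbra→Machine M7 (2133 ops/s), Iris→Machine M1 (2143 ops/s) — total 1651+2053+2112+2133+2143 = 10092 ops/s.
Max-entry greedy (repeatedly take the single best remaining cell) gives 8687 ops/s, worse by 1405.
Checked against all permutations: 10092 ops/s is optimal.
Cove's own top instance is Machine M7 (2286 ops/s), but forcing Cove→Machine M7 and reassigning the rest optimally gives only 9610 ops/s — worse by 482.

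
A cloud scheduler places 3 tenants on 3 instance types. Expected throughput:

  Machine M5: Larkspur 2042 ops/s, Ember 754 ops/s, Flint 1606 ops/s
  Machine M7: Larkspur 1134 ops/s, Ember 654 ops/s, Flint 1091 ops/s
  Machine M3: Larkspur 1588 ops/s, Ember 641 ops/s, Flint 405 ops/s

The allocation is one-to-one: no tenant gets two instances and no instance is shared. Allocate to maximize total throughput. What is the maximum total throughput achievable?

Optimal: Larkspur→Machine M3 (1588 ops/s), Ember→Machine M7 (654 ops/s), Flint→Machine M5 (1606 ops/s) — total 1588+654+1606 = 3848 ops/s.
Row-greedy (each tenant in turn takes its best remaining instance) gives 3101 ops/s, worse by 747.
Swapping Larkspur↔Ember (Larkspur→Machine M7 1134 ops/s, Ember→Machine M3 641 ops/s) loses 467.
Checked against all permutations: 3848 ops/s is optimal.

Max total: 3848 ops/s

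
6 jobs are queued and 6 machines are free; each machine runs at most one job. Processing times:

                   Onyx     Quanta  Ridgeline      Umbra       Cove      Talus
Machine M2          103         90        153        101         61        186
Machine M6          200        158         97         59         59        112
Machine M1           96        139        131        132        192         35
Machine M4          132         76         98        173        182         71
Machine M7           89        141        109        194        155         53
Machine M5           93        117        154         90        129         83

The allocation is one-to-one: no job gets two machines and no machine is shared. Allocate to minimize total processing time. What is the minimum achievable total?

Optimal: Onyx→Machine M5 (93 min), Quanta→Machine M4 (76 min), Ridgeline→Machine M7 (109 min), Umbra→Machine M6 (59 min), Cove→Machine M2 (61 min), Talus→Machine M1 (35 min) — total 93+76+109+59+61+35 = 433 min.
Min-entry greedy (repeatedly take the single cheapest remaining cell) gives 474 min, worse by 41.
Next-best assignment: Onyx→Machine M7, Quanta→Machine M4, Ridgeline→Machine M6, Umbra→Machine M5, Cove→Machine M2, Talus→Machine M1 = 448 min.
Swapping Ridgeline↔Cove (Ridgeline→Machine M2 153 min, Cove→Machine M7 155 min) adds 138.

Min total: 433 min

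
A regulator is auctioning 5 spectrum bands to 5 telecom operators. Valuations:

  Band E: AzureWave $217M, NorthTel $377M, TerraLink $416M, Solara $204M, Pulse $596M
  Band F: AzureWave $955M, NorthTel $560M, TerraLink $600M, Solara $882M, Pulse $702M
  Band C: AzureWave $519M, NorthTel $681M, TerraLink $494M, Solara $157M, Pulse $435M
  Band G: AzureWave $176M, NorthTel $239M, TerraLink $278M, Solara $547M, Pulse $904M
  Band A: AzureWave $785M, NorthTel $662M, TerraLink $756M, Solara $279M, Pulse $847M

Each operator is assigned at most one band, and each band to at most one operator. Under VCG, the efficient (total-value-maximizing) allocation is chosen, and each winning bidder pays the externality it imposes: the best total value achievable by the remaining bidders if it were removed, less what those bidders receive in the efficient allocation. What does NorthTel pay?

NorthTel pays $78M.

Efficient allocation: AzureWave→Band A ($785M), NorthTel→Band C ($681M), TerraLink→Band E ($416M), Solara→Band F ($882M), Pulse→Band G ($904M); total welfare W = $3668M.
NorthTel receives Band C at value $681M, so the others get W − 681 = $2987M.
Without NorthTel: best allocation of the remaining 4 bidders over all 5 bands is AzureWave→Band A ($785M), TerraLink→Band C ($494M), Solara→Band F ($882M), Pulse→Band G ($904M), total $3065M.
VCG payment = (others' best without NorthTel) − (others' welfare with NorthTel) = 3065 − 2987 = $78M.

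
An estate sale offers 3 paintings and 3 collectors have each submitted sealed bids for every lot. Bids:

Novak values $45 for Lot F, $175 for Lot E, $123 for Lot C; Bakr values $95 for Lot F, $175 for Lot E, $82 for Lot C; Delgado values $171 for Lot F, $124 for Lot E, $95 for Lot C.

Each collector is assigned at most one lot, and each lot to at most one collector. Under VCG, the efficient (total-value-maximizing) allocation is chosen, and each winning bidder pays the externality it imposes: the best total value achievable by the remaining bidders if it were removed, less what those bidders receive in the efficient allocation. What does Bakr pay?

Efficient allocation: Novak→Lot C ($123), Bakr→Lot E ($175), Delgado→Lot F ($171); total welfare W = $469.
Bakr receives Lot E at value $175, so the others get W − 175 = $294.
Without Bakr: best allocation of the remaining 2 bidders over all 3 lots is Novak→Lot E ($175), Delgado→Lot F ($171), total $346.
VCG payment = (others' best without Bakr) − (others' welfare with Bakr) = 346 − 294 = $52.

Bakr pays $52.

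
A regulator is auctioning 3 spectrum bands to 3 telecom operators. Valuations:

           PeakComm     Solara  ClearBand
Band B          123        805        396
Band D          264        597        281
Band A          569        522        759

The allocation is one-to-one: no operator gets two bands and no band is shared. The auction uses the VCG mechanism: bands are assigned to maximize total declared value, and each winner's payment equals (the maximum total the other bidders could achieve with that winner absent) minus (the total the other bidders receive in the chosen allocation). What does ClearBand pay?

Efficient allocation: PeakComm→Band D ($264M), Solara→Band B ($805M), ClearBand→Band A ($759M); total welfare W = $1828M.
ClearBand receives Band A at value $759M, so the others get W − 759 = $1069M.
Without ClearBand: best allocation of the remaining 2 bidders over all 3 bands is PeakComm→Band A ($569M), Solara→Band B ($805M), total $1374M.
VCG payment = (others' best without ClearBand) − (others' welfare with ClearBand) = 1374 − 1069 = $305M.

ClearBand pays $305M.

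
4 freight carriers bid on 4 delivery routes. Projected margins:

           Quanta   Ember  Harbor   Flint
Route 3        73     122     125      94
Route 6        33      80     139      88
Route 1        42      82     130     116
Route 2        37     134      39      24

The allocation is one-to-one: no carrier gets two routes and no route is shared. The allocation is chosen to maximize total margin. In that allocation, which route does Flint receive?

Optimal: Quanta→Route 3 ($73k), Ember→Route 2 ($134k), Harbor→Route 6 ($139k), Flint→Route 1 ($116k) — total 73+134+139+116 = $462k.
Column-greedy (each route in turn goes to its best remaining carrier) gives $332k, worse by 130.

Flint receives Route 1.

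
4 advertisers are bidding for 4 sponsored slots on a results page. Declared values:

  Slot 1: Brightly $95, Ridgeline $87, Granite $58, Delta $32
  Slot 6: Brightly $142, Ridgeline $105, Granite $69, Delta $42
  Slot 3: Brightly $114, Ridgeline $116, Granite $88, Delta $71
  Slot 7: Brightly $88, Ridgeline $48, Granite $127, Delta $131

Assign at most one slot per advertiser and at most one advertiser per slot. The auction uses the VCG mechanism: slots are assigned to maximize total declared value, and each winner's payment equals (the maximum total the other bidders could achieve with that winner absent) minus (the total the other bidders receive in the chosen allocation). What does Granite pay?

Granite pays $29.

Efficient allocation: Brightly→Slot 6 ($142), Ridgeline→Slot 1 ($87), Granite→Slot 3 ($88), Delta→Slot 7 ($131); total welfare W = $448.
Granite receives Slot 3 at value $88, so the others get W − 88 = $360.
Without Granite: best allocation of the remaining 3 bidders over all 4 slots is Brightly→Slot 6 ($142), Ridgeline→Slot 3 ($116), Delta→Slot 7 ($131), total $389.
VCG payment = (others' best without Granite) − (others' welfare with Granite) = 389 − 360 = $29.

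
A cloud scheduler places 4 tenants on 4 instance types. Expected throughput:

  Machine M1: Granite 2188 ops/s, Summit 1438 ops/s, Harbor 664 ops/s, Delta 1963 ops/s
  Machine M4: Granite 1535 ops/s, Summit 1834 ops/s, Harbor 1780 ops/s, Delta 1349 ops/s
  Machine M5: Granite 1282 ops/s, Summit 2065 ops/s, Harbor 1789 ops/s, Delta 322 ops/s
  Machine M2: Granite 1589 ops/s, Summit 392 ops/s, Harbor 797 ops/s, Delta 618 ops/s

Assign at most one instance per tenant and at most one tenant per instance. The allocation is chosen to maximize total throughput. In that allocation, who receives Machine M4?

Harbor receives Machine M4.

This is the linear assignment problem.
Optimal: Granite→Machine M2 (1589 ops/s), Summit→Machine M5 (2065 ops/s), Harbor→Machine M4 (1780 ops/s), Delta→Machine M1 (1963 ops/s) — total 1589+2065+1780+1963 = 7397 ops/s.
Max-entry greedy (repeatedly take the single best remaining cell) gives 6651 ops/s, worse by 746.
Every other assignment is strictly worse.
Harbor's own top instance is Machine M5 (1789 ops/s), but forcing Harbor→Machine M5 and reassigning the rest optimally gives only 7175 ops/s — worse by 222.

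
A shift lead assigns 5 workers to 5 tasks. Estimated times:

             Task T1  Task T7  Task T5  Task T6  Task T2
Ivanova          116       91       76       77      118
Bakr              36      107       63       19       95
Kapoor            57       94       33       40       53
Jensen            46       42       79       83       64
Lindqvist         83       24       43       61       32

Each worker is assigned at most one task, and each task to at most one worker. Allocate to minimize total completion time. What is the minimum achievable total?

Min total: 218 min

This is a one-to-one assignment (minimum-cost bipartite matching).
Optimal: Ivanova→Task T5 (76 min), Bakr→Task T6 (19 min), Kapoor→Task T2 (53 min), Jensen→Task T1 (46 min), Lindqvist→Task T7 (24 min) — total 76+19+53+46+24 = 218 min.
Column-greedy (each task in turn goes to its cheapest remaining worker) gives 234 min, worse by 16.
Next-best assignment: Ivanova→Task T6, Bakr→Task T1, Kapoor→Task T5, Jensen→Task T7, Lindqvist→Task T2 = 220 min.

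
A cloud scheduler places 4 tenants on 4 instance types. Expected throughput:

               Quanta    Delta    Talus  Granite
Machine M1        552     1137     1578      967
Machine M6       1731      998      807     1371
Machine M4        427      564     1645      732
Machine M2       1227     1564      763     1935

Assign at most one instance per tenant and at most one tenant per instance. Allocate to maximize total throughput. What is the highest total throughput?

Max total: 6448 ops/s

This is the linear assignment problem.
Optimal: Quanta→Machine M6 (1731 ops/s), Delta→Machine M1 (1137 ops/s), Talus→Machine M4 (1645 ops/s), Granite→Machine M2 (1935 ops/s) — total 1731+1137+1645+1935 = 6448 ops/s.
Column-greedy (each instance in turn goes to its best remaining tenant) gives 5605 ops/s, worse by 843.
Next-best assignment: Quanta→Machine M6, Delta→Machine M2, Talus→Machine M4, Granite→Machine M1 = 5907 ops/s.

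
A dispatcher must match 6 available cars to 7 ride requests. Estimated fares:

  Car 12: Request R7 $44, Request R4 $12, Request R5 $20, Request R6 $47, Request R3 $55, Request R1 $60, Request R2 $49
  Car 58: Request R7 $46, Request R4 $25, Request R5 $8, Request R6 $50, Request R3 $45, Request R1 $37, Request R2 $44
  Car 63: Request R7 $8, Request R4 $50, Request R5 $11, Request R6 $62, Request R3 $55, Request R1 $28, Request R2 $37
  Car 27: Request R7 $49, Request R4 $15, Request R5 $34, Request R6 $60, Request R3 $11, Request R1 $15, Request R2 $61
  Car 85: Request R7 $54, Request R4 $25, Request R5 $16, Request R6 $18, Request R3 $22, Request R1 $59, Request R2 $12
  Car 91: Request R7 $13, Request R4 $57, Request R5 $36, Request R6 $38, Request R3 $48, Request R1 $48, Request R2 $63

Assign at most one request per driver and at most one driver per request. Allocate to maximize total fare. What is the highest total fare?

Maximum total: $340

Optimal: Car 12→Request R3 ($55), Car 58→Request R7 ($46), Car 63→Request R6 ($62), Car 27→Request R2 ($61), Car 85→Request R1 ($59), Car 91→Request R4 ($57) — total 55+46+62+61+59+57 = $340.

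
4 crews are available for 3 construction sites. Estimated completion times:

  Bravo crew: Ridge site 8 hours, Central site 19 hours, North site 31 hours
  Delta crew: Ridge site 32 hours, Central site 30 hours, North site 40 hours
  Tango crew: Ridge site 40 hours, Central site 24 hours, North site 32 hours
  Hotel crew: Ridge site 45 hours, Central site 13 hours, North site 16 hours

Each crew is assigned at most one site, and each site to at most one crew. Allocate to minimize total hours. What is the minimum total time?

Min total: 48 hours

This is a one-to-one assignment (minimum-cost bipartite matching).
Optimal: Bravo crew→Ridge site (8 hours), Tango crew→Central site (24 hours), Hotel crew→North site (16 hours) — total 8+24+16 = 48 hours.
Min-entry greedy (repeatedly take the single cheapest remaining cell) gives 53 hours, worse by 5.
Next-best assignment: Bravo crew→Ridge site, Hotel crew→Central site, Tango crew→North site = 53 hours.
Checked against all permutations: 48 hours is optimal.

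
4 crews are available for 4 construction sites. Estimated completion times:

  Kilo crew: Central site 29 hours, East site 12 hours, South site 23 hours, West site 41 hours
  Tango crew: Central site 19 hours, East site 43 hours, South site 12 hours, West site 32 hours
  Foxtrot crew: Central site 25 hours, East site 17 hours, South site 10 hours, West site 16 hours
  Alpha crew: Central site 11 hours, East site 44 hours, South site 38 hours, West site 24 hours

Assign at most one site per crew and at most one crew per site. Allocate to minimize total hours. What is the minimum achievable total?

Minimum total: 51 hours

Optimal: Kilo crew→East site (12 hours), Tango crew→South site (12 hours), Foxtrot crew→West site (16 hours), Alpha crew→Central site (11 hours) — total 12+12+16+11 = 51 hours.
Column-greedy (each site in turn goes to its cheapest remaining crew) gives 65 hours, worse by 14.
Next-best assignment: Kilo crew→East site, Tango crew→Central site, Foxtrot crew→South site, Alpha crew→West site = 65 hours.
Checked against all permutations: 51 hours is optimal.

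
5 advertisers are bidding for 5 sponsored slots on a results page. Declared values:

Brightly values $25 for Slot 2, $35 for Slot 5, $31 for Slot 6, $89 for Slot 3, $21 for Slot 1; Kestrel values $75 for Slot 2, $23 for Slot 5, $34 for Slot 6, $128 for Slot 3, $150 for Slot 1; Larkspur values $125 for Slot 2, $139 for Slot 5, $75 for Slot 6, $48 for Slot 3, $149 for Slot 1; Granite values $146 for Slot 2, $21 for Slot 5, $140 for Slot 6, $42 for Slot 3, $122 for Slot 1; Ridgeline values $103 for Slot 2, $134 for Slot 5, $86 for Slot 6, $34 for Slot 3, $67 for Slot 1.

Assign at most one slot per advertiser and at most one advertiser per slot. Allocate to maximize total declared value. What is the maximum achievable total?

Optimal: Brightly→Slot 3 ($89), Kestrel→Slot 1 ($150), Larkspur→Slot 2 ($125), Granite→Slot 6 ($140), Ridgeline→Slot 5 ($134) — total 89+150+125+140+134 = $638.
Column-greedy (each slot in turn goes to its best remaining advertiser) gives $520, worse by 118.
Next-best assignment: Brightly→Slot 3, Kestrel→Slot 1, Larkspur→Slot 5, Granite→Slot 6, Ridgeline→Slot 2 = $621.
Swapping Kestrel↔Larkspur (Kestrel→Slot 2 $75, Larkspur→Slot 1 $149) loses 51.
Every other assignment is strictly worse.

Maximum total: $638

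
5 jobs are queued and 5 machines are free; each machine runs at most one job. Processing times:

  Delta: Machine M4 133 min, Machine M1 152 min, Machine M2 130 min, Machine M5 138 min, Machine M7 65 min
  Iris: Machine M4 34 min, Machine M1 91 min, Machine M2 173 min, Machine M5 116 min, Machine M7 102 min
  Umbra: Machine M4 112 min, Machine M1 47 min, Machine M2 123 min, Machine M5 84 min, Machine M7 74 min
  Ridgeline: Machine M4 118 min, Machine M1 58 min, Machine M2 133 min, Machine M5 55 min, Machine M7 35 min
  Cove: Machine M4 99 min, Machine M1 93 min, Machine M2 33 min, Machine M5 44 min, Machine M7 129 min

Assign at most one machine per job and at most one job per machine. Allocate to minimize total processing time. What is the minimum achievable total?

Minimum total: 234 min

This is the linear assignment problem.
Optimal: Delta→Machine M7 (65 min), Iris→Machine M4 (34 min), Umbra→Machine M1 (47 min), Ridgeline→Machine M5 (55 min), Cove→Machine M2 (33 min) — total 65+34+47+55+33 = 234 min.
Min-entry greedy (repeatedly take the single cheapest remaining cell) gives 287 min, worse by 53.
Checked against all permutations: 234 min is optimal.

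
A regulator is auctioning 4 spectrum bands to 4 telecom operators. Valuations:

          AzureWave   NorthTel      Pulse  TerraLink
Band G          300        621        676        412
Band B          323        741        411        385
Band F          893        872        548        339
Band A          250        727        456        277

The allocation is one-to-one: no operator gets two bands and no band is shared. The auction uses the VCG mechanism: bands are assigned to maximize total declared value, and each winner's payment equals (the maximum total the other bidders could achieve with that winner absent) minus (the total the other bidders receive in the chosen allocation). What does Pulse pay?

Pulse pays $41M.

Efficient allocation: AzureWave→Band F ($893M), NorthTel→Band A ($727M), Pulse→Band G ($676M), TerraLink→Band B ($385M); total welfare W = $2681M.
Pulse receives Band G at value $676M, so the others get W − 676 = $2005M.
Without Pulse: best allocation of the remaining 3 bidders over all 4 bands is AzureWave→Band F ($893M), NorthTel→Band B ($741M), TerraLink→Band G ($412M), total $2046M.
VCG payment = (others' best without Pulse) − (others' welfare with Pulse) = 2046 − 2005 = $41M.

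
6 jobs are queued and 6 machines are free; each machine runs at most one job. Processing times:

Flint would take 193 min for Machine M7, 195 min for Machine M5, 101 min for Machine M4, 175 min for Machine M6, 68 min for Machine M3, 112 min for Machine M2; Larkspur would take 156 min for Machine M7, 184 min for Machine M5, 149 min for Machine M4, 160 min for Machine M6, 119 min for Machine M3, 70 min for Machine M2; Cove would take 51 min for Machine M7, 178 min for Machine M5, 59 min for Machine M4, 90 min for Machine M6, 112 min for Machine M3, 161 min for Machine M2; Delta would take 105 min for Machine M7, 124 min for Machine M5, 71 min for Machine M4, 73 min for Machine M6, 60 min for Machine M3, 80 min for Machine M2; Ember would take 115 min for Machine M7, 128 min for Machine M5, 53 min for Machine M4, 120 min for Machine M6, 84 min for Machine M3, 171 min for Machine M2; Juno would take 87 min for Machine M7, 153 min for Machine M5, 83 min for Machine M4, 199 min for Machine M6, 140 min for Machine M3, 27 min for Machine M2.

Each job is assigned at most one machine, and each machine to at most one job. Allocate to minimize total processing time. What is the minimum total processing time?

This is a one-to-one assignment (minimum-cost bipartite matching).
Optimal: Flint→Machine M3 (68 min), Larkspur→Machine M5 (184 min), Cove→Machine M7 (51 min), Delta→Machine M6 (73 min), Ember→Machine M4 (53 min), Juno→Machine M2 (27 min) — total 68+184+51+73+53+27 = 456 min.
Row-greedy (each job in turn takes its cheapest remaining machine) gives 533 min, worse by 77.
Every other assignment is strictly worse.

Minimum total: 456 min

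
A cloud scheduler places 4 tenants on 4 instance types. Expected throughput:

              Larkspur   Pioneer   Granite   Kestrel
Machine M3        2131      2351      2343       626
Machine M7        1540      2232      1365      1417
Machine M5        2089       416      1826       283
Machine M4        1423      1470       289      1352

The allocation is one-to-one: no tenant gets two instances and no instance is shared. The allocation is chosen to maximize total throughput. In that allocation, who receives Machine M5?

Larkspur receives Machine M5.

Optimal: Larkspur→Machine M5 (2089 ops/s), Pioneer→Machine M7 (2232 ops/s), Granite→Machine M3 (2343 ops/s), Kestrel→Machine M4 (1352 ops/s) — total 2089+2232+2343+1352 = 8016 ops/s.
Max-entry greedy (repeatedly take the single best remaining cell) gives 6146 ops/s, worse by 1870.
Every other assignment is strictly worse.
Larkspur's own top instance is Machine M3 (2131 ops/s), but forcing Larkspur→Machine M3 and reassigning the rest optimally gives only 7541 ops/s — worse by 475.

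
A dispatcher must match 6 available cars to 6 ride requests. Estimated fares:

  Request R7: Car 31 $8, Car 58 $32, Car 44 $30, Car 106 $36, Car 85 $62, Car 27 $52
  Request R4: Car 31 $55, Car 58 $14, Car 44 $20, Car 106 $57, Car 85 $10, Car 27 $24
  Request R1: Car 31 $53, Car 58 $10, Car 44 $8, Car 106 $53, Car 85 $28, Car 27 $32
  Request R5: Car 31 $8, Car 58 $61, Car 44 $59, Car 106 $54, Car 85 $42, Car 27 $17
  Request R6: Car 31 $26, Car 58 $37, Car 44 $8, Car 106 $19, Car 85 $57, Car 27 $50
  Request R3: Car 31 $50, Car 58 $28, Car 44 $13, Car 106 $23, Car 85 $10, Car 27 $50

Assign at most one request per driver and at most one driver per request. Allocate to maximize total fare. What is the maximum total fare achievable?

Optimal: Car 31→Request R1 ($53), Car 58→Request R6 ($37), Car 44→Request R5 ($59), Car 106→Request R4 ($57), Car 85→Request R7 ($62), Car 27→Request R3 ($50) — total 53+37+59+57+62+50 = $318.
Row-greedy (each driver in turn takes its best remaining request) gives $306, worse by 12.
Every other assignment is strictly worse.

Max total: $318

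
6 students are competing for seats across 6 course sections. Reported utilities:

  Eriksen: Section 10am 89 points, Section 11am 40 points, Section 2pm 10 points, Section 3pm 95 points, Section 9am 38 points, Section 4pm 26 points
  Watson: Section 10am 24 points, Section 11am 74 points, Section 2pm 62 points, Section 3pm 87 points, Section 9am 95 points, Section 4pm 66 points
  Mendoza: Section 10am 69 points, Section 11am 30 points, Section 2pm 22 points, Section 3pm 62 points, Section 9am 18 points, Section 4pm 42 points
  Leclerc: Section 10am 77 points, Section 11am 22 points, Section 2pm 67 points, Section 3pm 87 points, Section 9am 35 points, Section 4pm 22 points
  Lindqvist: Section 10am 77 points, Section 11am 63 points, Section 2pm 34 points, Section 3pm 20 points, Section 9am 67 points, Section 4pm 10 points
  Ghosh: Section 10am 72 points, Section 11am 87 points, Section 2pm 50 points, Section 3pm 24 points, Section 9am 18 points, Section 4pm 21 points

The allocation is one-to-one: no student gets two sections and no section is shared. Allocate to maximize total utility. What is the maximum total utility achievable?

Optimal: Eriksen→Section 3pm (95 points), Watson→Section 9am (95 points), Mendoza→Section 4pm (42 points), Leclerc→Section 2pm (67 points), Lindqvist→Section 10am (77 points), Ghosh→Section 11am (87 points) — total 95+95+42+67+77+87 = 463 points.
Column-greedy (each section in turn goes to its best remaining student) gives 439 points, worse by 24.
Swapping Mendoza↔Lindqvist (Mendoza→Section 10am 69 points, Lindqvist→Section 4pm 10 points) loses 40.
Every other assignment is strictly worse.

Max total: 463 points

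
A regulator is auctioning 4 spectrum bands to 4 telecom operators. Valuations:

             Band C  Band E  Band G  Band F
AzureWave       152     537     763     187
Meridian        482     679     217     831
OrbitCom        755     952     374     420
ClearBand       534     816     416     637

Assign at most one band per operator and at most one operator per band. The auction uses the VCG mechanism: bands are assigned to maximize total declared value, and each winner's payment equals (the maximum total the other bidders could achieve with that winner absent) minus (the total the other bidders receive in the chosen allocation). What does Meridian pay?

Meridian pays $18M.

Efficient allocation: AzureWave→Band G ($763M), Meridian→Band F ($831M), OrbitCom→Band C ($755M), ClearBand→Band E ($816M); total welfare W = $3165M.
Meridian receives Band F at value $831M, so the others get W − 831 = $2334M.
Without Meridian: best allocation of the remaining 3 bidders over all 4 bands is AzureWave→Band G ($763M), OrbitCom→Band E ($952M), ClearBand→Band F ($637M), total $2352M.
VCG payment = (others' best without Meridian) − (others' welfare with Meridian) = 2352 − 2334 = $18M.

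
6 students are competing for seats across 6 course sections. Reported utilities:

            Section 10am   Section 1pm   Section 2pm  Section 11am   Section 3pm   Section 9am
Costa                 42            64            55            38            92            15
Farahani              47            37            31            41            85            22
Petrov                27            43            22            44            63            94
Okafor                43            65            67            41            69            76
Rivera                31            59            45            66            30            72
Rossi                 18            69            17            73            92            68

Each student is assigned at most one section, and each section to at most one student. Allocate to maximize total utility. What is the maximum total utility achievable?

Optimal: Costa→Section 3pm (92 points), Farahani→Section 10am (47 points), Petrov→Section 9am (94 points), Okafor→Section 2pm (67 points), Rivera→Section 11am (66 points), Rossi→Section 1pm (69 points) — total 92+47+94+67+66+69 = 435 points.
Max-entry greedy (repeatedly take the single best remaining cell) gives 432 points, worse by 3.
Next-best assignment: Costa→Section 3pm, Farahani→Section 10am, Petrov→Section 9am, Okafor→Section 2pm, Rivera→Section 1pm, Rossi→Section 11am = 432 points.
Checked against all permutations: 435 points is optimal.

Maximum total: 435 points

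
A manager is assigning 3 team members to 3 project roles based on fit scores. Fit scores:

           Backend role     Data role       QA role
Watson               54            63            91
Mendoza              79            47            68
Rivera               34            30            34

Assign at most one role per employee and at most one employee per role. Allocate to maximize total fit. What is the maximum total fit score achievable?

Treat this as an assignment problem: match each employee to one role.
Optimal: Watson→QA role (91 pts), Mendoza→Backend role (79 pts), Rivera→Data role (30 pts) — total 91+79+30 = 200 pts.
Column-greedy (each role in turn goes to its best remaining employee) gives 176 pts, worse by 24.

Maximum total: 200 pts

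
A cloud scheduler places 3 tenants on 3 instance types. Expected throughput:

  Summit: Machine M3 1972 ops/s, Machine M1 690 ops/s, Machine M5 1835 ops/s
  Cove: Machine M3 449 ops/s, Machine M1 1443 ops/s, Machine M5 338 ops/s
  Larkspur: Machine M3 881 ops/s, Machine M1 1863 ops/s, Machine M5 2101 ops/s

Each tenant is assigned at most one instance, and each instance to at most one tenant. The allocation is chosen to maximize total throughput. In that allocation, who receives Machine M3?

Optimal: Summit→Machine M3 (1972 ops/s), Cove→Machine M1 (1443 ops/s), Larkspur→Machine M5 (2101 ops/s) — total 1972+1443+2101 = 5516 ops/s.
Column-greedy (each instance in turn goes to its best remaining tenant) gives 4173 ops/s, worse by 1343.

Summit receives Machine M3.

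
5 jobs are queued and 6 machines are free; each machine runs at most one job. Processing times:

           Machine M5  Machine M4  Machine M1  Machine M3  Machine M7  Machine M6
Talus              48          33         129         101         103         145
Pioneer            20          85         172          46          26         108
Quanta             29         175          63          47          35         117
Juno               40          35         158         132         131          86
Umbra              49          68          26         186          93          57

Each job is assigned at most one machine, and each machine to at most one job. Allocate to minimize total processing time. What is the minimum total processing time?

Min total: 172 min

Treat this as an assignment problem: match each job to one machine.
Optimal: Talus→Machine M4 (33 min), Pioneer→Machine M7 (26 min), Quanta→Machine M3 (47 min), Juno→Machine M5 (40 min), Umbra→Machine M1 (26 min) — total 33+26+47+40+26 = 172 min.
Row-greedy (each job in turn takes its cheapest remaining machine) gives 200 min, worse by 28.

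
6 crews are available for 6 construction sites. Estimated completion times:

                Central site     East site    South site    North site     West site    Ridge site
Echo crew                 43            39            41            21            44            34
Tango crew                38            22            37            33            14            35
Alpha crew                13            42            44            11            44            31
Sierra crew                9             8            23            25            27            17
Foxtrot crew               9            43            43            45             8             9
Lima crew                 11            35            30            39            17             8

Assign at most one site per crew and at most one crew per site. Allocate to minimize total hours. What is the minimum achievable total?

Optimal: Echo crew→South site (41 hours), Tango crew→West site (14 hours), Alpha crew→North site (11 hours), Sierra crew→East site (8 hours), Foxtrot crew→Central site (9 hours), Lima crew→Ridge site (8 hours) — total 41+14+11+8+9+8 = 91 hours.
Min-entry greedy (repeatedly take the single cheapest remaining cell) gives 115 hours, worse by 24.
Checked against all permutations: 91 hours is optimal.

Min total: 91 hours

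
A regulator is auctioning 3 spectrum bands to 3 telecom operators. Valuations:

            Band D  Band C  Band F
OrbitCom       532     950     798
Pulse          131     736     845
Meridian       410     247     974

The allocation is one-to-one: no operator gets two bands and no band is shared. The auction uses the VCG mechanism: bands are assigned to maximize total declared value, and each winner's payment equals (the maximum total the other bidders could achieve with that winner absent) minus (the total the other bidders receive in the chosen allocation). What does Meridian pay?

Efficient allocation: OrbitCom→Band D ($532M), Pulse→Band C ($736M), Meridian→Band F ($974M); total welfare W = $2242M.
Meridian receives Band F at value $974M, so the others get W − 974 = $1268M.
Without Meridian: best allocation of the remaining 2 bidders over all 3 bands is OrbitCom→Band C ($950M), Pulse→Band F ($845M), total $1795M.
VCG payment = (others' best without Meridian) − (others' welfare with Meridian) = 1795 − 1268 = $527M.

Meridian pays $527M.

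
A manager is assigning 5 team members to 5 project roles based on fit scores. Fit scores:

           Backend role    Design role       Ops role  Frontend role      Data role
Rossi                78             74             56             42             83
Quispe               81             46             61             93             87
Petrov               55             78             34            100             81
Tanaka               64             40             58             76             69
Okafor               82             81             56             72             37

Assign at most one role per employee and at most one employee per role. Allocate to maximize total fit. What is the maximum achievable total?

Optimal: Rossi→Backend role (78 pts), Quispe→Data role (87 pts), Petrov→Frontend role (100 pts), Tanaka→Ops role (58 pts), Okafor→Design role (81 pts) — total 78+87+100+58+81 = 404 pts.
Max-entry greedy (repeatedly take the single best remaining cell) gives 401 pts, worse by 3.
Every other assignment is strictly worse.

Max total: 404 pts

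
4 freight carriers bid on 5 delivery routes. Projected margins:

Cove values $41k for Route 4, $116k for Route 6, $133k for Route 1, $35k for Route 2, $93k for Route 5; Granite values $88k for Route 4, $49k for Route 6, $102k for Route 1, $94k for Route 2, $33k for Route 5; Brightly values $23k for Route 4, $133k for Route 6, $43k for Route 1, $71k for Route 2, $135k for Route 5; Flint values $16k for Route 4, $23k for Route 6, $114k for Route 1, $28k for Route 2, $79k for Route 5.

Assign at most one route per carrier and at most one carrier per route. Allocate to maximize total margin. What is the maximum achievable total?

Optimal: Cove→Route 6 ($116k), Granite→Route 2 ($94k), Brightly→Route 5 ($135k), Flint→Route 1 ($114k) — total 116+94+135+114 = $459k.
Row-greedy (each carrier in turn takes its best remaining route) gives $385k, worse by 74.

Max total: $459k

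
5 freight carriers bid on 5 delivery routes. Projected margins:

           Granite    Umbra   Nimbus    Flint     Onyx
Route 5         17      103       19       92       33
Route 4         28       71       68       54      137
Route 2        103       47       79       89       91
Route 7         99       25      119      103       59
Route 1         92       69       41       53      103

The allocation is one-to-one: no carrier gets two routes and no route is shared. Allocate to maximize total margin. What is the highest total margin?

Max total: $540k

This is a one-to-one assignment (maximum-weight bipartite matching).
Optimal: Granite→Route 1 ($92k), Umbra→Route 5 ($103k), Nimbus→Route 7 ($119k), Flint→Route 2 ($89k), Onyx→Route 4 ($137k) — total 92+103+119+89+137 = $540k.
Next-best assignment: Granite→Route 2, Umbra→Route 1, Nimbus→Route 7, Flint→Route 5, Onyx→Route 4 = $520k.
Checked against all permutations: $540k is optimal.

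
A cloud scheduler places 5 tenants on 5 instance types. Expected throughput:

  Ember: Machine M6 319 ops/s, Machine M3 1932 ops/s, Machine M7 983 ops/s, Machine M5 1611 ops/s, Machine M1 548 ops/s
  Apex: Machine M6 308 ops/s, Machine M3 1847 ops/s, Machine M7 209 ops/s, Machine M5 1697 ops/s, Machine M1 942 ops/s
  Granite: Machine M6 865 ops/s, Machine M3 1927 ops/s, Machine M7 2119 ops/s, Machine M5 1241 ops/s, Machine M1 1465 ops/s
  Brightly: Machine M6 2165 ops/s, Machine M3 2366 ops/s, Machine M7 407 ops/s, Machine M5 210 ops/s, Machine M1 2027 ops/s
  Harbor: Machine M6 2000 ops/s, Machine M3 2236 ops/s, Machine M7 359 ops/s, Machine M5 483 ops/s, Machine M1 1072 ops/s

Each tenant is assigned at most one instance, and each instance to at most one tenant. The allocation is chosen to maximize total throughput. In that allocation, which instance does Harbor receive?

Harbor receives Machine M6.

Treat this as an assignment problem: match each tenant to one instance.
Optimal: Ember→Machine M3 (1932 ops/s), Apex→Machine M5 (1697 ops/s), Granite→Machine M7 (2119 ops/s), Brightly→Machine M1 (2027 ops/s), Harbor→Machine M6 (2000 ops/s) — total 1932+1697+2119+2027+2000 = 9775 ops/s.
Row-greedy (each tenant in turn takes its best remaining instance) gives 8985 ops/s, worse by 790.
Harbor's own top instance is Machine M3 (2236 ops/s), but forcing Harbor→Machine M3 and reassigning the rest optimally gives only 9073 ops/s — worse by 702.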